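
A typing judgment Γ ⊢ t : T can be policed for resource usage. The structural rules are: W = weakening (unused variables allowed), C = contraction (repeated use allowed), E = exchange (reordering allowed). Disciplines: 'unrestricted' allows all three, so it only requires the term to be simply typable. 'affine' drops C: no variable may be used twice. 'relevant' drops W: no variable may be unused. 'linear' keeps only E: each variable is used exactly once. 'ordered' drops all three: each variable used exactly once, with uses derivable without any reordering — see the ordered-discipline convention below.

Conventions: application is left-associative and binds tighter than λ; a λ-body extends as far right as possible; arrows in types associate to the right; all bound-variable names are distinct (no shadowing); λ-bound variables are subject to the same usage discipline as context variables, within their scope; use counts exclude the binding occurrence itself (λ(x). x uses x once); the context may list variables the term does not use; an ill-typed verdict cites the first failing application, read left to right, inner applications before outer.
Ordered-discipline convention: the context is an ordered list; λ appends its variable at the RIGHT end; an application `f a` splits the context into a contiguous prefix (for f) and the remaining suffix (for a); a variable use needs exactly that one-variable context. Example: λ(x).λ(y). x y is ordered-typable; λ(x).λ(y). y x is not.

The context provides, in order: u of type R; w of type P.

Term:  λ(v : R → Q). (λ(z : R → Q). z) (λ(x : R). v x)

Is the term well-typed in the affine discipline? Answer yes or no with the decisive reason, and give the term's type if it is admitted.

yes — none of u, w, v, z, x used more than once; term : (R → Q) → R → Q
counts: u: 0×; w: 0×; v (λ-bound): 1×; z (λ-bound): 1×; x (λ-bound): 1×
left-to-right use order: z, v, x
typing: well-typed at (R → Q) → R → Q
per-discipline verdicts: ordered ✗ | linear ✗ | affine ✓ | relevant ✗ | unrestricted ✓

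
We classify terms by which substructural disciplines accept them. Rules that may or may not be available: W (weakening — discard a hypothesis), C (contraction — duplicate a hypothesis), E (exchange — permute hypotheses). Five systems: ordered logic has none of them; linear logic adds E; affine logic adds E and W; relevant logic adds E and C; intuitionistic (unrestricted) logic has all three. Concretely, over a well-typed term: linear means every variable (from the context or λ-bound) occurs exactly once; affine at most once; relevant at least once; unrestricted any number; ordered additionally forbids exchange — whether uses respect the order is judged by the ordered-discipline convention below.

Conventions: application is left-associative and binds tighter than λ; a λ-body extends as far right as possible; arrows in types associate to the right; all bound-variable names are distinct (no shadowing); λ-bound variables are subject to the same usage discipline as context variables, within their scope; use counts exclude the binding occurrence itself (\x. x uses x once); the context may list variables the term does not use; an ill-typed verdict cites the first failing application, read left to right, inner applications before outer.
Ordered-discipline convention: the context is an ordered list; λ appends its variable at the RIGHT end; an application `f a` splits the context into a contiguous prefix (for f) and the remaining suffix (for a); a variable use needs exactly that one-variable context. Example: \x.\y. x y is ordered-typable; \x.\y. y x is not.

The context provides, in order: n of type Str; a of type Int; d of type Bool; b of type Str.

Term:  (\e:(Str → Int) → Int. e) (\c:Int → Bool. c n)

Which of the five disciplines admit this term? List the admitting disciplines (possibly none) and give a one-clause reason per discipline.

admitted in: none
usage: n: 1; a: 0; d: 0; b: 0; e (bound): 1; c (bound): 1
uses in reading order: e, c, n
typing: ill-typed: argument of type Str where Int is required
ordered: ✗, not simply typable
linear: ✗, fails simple typing
affine: ✗, a type mismatch blocks all five
relevant: ✗, the type mismatch rejects it
unrestricted: ✗, not simply typable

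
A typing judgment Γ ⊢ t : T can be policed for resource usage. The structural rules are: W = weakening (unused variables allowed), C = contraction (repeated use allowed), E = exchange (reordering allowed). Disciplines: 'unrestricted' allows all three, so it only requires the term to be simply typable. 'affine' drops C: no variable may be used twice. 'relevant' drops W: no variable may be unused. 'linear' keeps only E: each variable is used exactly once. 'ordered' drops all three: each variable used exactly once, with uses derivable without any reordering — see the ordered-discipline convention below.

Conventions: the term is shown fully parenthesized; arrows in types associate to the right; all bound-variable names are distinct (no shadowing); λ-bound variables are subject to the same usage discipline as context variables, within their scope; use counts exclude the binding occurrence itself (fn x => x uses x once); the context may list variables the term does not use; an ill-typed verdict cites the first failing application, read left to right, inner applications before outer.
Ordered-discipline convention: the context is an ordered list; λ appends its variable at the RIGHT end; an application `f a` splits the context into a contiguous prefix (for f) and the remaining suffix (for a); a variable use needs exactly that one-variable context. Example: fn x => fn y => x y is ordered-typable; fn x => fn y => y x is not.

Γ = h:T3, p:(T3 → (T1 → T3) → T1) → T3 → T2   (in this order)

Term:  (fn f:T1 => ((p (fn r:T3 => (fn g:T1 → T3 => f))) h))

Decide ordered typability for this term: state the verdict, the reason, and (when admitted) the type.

no — unused: r, g — weakening required
use counts: h ×1, p ×1, f (bound) ×1, r (bound) ×0, g (bound) ×0
uses in reading order: p, f, h
typing: well-typed — term : T1 → T2
summary: ordered ✗ | linear ✗ | affine ✓ | relevant ✗ | unrestricted ✓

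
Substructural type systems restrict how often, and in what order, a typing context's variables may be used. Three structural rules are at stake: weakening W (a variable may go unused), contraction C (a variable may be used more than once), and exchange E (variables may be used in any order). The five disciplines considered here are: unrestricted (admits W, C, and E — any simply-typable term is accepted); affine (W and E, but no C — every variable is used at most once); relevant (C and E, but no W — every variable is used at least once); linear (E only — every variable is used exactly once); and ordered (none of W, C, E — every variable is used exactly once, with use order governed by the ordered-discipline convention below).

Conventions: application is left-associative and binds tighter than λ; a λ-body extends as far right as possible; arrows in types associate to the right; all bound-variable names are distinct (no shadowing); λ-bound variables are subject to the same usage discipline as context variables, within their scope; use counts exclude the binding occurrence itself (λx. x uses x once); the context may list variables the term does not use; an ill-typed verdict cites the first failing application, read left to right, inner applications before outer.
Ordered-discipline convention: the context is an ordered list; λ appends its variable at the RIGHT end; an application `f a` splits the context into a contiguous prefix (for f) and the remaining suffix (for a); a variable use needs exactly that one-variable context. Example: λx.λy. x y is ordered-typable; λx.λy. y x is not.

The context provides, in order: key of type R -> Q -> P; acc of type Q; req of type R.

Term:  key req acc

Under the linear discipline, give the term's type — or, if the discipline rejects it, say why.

term : P
usage: key: 1×, acc: 1×, req: 1×
uses in reading order: key, req, acc
typing: well-typed — term : P
all disciplines: ordered ✗ · linear ✓ · affine ✓ · relevant ✓ · unrestricted ✓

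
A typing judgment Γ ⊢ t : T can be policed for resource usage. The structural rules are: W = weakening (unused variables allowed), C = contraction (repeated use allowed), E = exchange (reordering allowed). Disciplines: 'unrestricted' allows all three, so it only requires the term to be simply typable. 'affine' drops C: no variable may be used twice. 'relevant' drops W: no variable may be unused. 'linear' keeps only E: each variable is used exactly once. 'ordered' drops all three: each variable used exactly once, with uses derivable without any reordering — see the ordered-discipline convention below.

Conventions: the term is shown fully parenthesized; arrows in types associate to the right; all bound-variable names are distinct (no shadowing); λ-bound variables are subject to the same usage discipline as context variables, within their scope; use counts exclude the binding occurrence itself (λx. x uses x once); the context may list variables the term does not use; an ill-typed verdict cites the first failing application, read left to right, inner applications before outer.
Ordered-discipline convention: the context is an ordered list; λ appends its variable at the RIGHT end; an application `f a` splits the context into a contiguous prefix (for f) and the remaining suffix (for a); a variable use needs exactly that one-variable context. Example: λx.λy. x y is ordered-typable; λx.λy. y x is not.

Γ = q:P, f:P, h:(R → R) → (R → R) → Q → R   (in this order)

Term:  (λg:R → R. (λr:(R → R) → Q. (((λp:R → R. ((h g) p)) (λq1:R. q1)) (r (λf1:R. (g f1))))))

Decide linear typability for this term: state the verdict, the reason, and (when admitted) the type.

no — needs contraction — g ×2; unused: q, f — weakening required
use counts: q ×0; f ×0; h ×1; g [bound] ×2; r [bound] ×1; p [bound] ×1; q1 [bound] ×1; f1 [bound] ×1
order of uses: h, g, p, q1, r, g, f1
typing: ✓ — (R → R) → ((R → R) → Q) → R
across the five disciplines: ordered ✗, linear ✗, affine ✗, relevant ✗, unrestricted ✓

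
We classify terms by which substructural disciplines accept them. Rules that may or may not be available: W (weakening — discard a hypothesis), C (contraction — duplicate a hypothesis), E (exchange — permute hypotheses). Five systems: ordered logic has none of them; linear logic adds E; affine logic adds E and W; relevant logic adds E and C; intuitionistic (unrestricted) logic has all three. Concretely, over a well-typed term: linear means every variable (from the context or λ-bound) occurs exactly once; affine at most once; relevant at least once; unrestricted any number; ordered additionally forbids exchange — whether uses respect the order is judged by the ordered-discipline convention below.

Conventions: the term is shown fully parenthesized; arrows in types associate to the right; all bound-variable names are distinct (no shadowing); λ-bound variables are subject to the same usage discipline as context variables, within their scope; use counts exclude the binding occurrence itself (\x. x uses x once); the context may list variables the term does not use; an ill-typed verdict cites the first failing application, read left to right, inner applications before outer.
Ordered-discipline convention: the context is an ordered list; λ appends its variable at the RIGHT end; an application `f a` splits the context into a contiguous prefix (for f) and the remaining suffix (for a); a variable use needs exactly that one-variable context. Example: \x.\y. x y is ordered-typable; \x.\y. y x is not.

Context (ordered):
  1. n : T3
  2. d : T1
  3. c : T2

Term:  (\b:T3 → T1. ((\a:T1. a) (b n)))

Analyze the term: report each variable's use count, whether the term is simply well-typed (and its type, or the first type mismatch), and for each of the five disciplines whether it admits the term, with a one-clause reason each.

counts: n: 1×; d: 0×; c: 0×; b (λ-bound): 1×; a (λ-bound): 1×
uses in reading order: a, b, n
typing: the term checks, with type (T3 → T1) → T1
ordered: ✗ — d, c left unused
linear: ✗ — d, c left unused
affine: ✓ — none of n, d, c, b, a used more than once
relevant: ✗ — d, c left unused
unrestricted: ✓ — simply typable at (T3 → T1) → T1; W, C, E all held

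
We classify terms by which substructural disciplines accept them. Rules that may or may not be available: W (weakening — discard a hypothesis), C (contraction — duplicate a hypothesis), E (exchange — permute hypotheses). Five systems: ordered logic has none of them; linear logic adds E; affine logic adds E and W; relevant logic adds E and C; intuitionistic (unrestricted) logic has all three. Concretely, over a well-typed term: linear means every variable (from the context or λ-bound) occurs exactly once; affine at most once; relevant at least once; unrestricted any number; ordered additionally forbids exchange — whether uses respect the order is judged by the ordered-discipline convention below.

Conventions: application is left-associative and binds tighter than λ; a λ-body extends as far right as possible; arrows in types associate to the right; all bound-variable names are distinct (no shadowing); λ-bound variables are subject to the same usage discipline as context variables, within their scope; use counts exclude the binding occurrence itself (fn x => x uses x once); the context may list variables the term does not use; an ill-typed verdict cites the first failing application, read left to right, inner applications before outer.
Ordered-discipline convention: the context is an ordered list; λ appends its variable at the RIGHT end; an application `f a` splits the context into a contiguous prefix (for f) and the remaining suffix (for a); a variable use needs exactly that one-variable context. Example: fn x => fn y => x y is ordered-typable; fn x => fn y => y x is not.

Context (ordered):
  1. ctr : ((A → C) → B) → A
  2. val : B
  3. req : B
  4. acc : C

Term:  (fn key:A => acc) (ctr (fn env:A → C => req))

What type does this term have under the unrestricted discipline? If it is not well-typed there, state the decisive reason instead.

term : C
counts: ctr: 1, val: 0, req: 1, acc: 1, key (λ-bound): 0, env (λ-bound): 0
order of uses: acc, ctr, req
typing: ✓ — C
across the five disciplines: ordered ✗; linear ✗; affine ✓; relevant ✗; unrestricted ✓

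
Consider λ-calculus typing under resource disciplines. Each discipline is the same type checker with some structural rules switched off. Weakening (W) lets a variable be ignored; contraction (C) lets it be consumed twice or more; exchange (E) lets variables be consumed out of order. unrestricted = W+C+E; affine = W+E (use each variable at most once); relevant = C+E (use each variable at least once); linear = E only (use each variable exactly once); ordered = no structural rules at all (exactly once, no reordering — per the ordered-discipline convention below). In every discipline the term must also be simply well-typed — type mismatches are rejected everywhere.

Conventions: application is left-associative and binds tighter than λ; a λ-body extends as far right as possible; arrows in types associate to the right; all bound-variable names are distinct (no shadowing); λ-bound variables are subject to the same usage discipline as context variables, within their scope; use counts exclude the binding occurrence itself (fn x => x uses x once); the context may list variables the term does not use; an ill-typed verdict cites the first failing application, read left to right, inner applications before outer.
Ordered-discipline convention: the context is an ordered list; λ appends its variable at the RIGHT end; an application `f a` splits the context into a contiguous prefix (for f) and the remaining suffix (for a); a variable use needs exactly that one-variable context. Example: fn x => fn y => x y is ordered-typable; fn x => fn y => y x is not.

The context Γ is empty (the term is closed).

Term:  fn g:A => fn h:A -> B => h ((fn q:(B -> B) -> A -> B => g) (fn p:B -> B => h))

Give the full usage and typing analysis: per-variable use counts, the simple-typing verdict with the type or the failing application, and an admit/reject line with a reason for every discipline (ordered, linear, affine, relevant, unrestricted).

variable uses: g (λ-bound) ×1; h (λ-bound) ×2; q (λ-bound) ×0; p (λ-bound) ×0
use order (left to right): h, g, h
typing: ✓ — A -> (A -> B) -> B
ordered: ✗, needs contraction — h ×2; q, p left unused
linear: ✗, needs contraction — h ×2; q, p left unused
affine: ✗, needs contraction — h ×2
relevant: ✗, q, p left unused
unrestricted: ✓, typability at A -> (A -> B) -> B is all that's needed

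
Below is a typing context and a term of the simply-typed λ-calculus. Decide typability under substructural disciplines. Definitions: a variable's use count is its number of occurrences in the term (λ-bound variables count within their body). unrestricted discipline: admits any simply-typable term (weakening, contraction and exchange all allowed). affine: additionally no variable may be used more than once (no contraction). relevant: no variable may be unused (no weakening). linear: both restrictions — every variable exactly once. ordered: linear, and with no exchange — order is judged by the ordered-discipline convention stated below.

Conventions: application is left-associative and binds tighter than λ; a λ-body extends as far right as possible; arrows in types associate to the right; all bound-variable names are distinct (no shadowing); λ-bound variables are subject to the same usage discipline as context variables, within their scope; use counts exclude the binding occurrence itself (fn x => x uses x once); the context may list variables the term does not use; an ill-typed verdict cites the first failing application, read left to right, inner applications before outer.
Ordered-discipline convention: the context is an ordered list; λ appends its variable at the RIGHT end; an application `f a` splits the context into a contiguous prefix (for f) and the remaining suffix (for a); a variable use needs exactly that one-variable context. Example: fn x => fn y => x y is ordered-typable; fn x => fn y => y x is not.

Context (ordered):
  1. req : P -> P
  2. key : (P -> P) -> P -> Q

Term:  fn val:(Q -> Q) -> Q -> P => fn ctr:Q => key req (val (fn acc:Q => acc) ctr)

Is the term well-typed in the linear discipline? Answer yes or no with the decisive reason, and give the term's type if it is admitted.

yes — single use per variable (req, key, val, ctr, acc); term : ((Q -> Q) -> Q -> P) -> Q -> Q
variable uses: req: 1, key: 1, val (λ-bound): 1, ctr (λ-bound): 1, acc (λ-bound): 1
use order (left to right): key, req, val, acc, ctr
typing: well-typed — term : ((Q -> Q) -> Q -> P) -> Q -> Q
per-discipline verdicts: ordered ✗ | linear ✓ | affine ✓ | relevant ✓ | unrestricted ✓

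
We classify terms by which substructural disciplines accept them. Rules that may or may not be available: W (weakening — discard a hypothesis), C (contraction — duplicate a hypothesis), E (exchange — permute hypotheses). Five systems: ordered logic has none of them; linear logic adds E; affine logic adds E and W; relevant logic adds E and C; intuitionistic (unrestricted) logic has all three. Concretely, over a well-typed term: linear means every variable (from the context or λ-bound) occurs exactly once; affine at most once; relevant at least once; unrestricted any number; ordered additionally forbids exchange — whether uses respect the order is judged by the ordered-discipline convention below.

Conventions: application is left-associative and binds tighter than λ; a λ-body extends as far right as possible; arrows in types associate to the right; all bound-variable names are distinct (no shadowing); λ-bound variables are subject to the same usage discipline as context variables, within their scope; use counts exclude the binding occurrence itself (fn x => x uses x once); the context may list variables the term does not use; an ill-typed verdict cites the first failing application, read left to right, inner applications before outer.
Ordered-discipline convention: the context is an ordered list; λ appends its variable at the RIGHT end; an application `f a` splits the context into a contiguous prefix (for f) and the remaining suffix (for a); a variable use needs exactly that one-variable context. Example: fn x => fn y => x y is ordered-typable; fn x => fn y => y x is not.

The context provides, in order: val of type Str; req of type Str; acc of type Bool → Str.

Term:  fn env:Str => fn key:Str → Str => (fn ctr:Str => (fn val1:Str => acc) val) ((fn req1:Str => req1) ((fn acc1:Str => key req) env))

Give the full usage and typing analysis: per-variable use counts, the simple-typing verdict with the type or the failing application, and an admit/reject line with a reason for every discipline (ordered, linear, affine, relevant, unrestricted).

use counts: val: 1; req: 1; acc: 1; env (λ-bound): 1; key (λ-bound): 1; ctr (λ-bound): 0; val1 (λ-bound): 0; req1 (λ-bound): 1; acc1 (λ-bound): 0
use order (left to right): acc, val, req1, key, req, env
typing: ✓ — Str → (Str → Str) → Bool → Str
ordered ✗ (unused: ctr, val1, acc1 — weakening required)
linear ✗ (unused: ctr, val1, acc1 — weakening required)
affine ✓ (at most one use each (val, req, acc, env, key, ctr, val1, req1, acc1))
relevant ✗ (unused: ctr, val1, acc1 — weakening required)
unrestricted ✓ (simply typable at Str → (Str → Str) → Bool → Str; W, C, E all held)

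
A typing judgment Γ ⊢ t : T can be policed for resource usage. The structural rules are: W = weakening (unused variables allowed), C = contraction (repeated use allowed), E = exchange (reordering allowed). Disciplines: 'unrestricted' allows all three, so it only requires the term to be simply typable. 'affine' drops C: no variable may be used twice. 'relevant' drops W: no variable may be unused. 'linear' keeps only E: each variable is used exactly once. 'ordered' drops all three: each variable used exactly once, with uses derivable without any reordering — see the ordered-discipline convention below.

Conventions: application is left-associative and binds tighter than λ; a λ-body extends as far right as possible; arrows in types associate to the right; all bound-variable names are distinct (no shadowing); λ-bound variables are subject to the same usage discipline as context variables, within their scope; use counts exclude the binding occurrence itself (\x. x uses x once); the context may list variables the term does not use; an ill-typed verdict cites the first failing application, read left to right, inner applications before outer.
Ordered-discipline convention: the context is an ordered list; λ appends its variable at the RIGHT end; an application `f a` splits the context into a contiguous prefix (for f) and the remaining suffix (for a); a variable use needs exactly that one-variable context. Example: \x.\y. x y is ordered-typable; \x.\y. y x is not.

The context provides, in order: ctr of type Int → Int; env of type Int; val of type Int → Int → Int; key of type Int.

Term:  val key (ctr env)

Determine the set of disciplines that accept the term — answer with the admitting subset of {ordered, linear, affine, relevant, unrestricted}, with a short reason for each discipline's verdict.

accepted by: linear, affine, relevant, unrestricted
variable uses: ctr: 1×, env: 1×, val: 1×, key: 1×
uses in reading order: val, key, ctr, env
typing: well-typed at Int
ordered: ✗ — use order val, key, ctr, env needs exchange
linear: ✓ — ctr, env, val, key: one use apiece
affine: ✓ — at most one use each (ctr, env, val, key)
relevant: ✓ — none of ctr, env, val, key goes unused
unrestricted: ✓ — type-checks (Int) and nothing is barred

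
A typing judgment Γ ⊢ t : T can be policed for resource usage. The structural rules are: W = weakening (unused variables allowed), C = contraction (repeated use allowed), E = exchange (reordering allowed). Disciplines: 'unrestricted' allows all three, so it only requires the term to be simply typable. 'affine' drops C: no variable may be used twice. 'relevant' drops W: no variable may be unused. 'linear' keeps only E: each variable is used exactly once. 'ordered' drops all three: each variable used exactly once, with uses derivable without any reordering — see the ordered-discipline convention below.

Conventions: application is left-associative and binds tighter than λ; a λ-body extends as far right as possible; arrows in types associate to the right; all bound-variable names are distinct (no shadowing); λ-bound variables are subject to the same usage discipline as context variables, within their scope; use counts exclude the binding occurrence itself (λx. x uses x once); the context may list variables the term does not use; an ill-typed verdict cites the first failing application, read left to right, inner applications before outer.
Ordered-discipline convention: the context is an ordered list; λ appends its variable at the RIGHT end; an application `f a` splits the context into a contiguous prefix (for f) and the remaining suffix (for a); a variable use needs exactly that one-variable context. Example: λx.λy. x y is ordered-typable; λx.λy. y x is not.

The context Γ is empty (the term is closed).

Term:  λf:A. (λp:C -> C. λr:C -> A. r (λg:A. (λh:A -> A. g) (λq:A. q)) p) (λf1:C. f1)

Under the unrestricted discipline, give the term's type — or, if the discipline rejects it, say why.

not well-typed under unrestricted — the type mismatch rejects it
use counts: f (λ-bound)=0, p (λ-bound)=1, r (λ-bound)=1, g (λ-bound)=1, h (λ-bound)=0, q (λ-bound)=1, f1 (λ-bound)=1
order of uses: r, g, q, p, f1
typing: ill-typed: argument of type A -> A where C is required
summary: ordered ✗; linear ✗; affine ✗; relevant ✗; unrestricted ✗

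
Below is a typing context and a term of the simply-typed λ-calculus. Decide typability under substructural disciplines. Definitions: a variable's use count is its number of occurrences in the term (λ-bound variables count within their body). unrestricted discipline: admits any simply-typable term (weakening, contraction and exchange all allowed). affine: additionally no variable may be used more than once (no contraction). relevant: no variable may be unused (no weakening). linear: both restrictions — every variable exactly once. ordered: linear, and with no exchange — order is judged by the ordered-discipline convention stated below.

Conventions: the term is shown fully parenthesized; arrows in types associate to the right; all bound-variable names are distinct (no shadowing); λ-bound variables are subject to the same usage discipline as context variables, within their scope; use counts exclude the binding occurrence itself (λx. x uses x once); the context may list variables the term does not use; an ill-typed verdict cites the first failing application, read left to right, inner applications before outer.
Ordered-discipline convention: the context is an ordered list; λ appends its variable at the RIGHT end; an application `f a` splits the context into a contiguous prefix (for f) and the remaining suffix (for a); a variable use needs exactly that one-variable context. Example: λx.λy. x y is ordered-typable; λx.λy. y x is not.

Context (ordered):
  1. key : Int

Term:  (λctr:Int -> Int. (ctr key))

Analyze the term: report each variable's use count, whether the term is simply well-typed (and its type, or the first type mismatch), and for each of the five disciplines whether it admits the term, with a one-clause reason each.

counts: key=1; ctr (bound)=1
order of uses: ctr, key
typing: well-typed at (Int -> Int) -> Int
ordered ✗ (needs exchange: uses follow ctr, key)
linear ✓ (single use per variable (key, ctr))
affine ✓ (at most one use each (key, ctr))
relevant ✓ (key, ctr: all used, weakening unneeded)
unrestricted ✓ (well-typed at (Int -> Int) -> Int; no restrictions here)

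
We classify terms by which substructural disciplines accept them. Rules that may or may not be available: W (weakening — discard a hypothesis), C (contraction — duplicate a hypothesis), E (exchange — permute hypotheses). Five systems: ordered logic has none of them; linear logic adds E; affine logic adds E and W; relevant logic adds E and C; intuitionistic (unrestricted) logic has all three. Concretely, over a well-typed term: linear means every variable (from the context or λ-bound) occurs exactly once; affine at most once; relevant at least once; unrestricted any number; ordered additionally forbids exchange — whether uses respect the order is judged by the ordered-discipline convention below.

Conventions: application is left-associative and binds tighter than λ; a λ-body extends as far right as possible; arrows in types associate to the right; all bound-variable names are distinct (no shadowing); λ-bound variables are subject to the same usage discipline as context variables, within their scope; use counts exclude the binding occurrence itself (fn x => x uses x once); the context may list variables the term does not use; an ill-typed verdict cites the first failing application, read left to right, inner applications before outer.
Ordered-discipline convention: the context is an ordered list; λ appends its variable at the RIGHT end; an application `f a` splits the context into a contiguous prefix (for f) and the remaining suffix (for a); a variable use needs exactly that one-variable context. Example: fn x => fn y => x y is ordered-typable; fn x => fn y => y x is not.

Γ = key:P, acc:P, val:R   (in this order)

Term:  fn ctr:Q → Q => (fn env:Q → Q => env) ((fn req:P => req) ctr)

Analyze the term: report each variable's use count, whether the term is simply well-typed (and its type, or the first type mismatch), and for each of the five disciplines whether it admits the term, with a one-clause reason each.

variable uses: key: 0; acc: 0; val: 0; ctr [bound]: 1; env [bound]: 1; req [bound]: 1
left-to-right use order: env, req, ctr
typing: ill-typed: an application expects P but receives Q → Q
ordered ✗ (not simply typable)
linear ✗ (fails simple typing)
affine ✗ (a type mismatch blocks all five)
relevant ✗ (the type mismatch rejects it)
unrestricted ✗ (not simply typable)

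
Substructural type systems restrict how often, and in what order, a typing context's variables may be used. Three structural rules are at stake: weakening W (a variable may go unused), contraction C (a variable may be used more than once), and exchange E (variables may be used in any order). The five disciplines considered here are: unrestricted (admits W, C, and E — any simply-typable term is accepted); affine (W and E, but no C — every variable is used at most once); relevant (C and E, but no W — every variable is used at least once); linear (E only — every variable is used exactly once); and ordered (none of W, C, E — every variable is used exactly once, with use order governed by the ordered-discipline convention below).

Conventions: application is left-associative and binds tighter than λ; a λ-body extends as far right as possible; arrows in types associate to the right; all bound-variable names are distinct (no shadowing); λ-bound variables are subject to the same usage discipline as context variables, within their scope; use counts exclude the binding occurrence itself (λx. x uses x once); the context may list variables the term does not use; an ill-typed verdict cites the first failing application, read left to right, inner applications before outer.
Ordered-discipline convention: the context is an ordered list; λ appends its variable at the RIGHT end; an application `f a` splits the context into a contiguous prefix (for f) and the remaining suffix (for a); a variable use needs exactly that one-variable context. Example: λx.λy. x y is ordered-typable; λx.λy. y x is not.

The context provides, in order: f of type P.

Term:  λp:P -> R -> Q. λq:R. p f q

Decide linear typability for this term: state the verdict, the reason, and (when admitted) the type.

yes — exactly-once usage across f, p, q; term : (P -> R -> Q) -> R -> Q
variable uses: f ×1; p (λ-bound) ×1; q (λ-bound) ×1
uses in reading order: p, f, q
typing: the term checks, with type (P -> R -> Q) -> R -> Q
summary: ordered ✗ · linear ✓ · affine ✓ · relevant ✓ · unrestricted ✓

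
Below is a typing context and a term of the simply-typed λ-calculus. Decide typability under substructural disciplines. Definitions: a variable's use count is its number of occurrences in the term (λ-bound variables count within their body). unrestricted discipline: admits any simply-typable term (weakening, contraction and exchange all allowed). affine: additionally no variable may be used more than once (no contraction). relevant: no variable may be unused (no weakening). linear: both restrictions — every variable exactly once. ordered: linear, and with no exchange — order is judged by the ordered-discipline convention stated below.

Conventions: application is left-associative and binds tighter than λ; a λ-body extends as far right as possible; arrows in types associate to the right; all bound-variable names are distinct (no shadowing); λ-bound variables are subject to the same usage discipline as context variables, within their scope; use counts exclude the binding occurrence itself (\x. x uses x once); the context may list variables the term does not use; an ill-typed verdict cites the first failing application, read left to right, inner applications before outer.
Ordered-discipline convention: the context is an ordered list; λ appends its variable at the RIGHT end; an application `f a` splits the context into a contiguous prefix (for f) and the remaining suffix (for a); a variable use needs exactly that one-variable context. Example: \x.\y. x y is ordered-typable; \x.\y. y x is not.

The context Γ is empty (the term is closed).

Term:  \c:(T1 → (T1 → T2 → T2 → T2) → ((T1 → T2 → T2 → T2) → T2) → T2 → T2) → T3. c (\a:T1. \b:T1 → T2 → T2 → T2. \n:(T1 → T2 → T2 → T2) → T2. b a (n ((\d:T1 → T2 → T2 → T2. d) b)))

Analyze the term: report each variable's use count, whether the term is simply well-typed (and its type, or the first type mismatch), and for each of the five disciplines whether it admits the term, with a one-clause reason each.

use counts: c (λ-bound): 1×; a (λ-bound): 1×; b (λ-bound): 2×; n (λ-bound): 1×; d (λ-bound): 1×
left-to-right use order: c, b, a, n, d, b
typing: well-typed — term : ((T1 → (T1 → T2 → T2 → T2) → ((T1 → T2 → T2 → T2) → T2) → T2 → T2) → T3) → T3
ordered ✗ (uses contraction: b ×2)
linear ✗ (uses contraction: b ×2)
affine ✗ (uses contraction: b ×2)
relevant ✓ (none of c, a, b, n, d goes unused)
unrestricted ✓ (simply typable at ((T1 → (T1 → T2 → T2 → T2) → ((T1 → T2 → T2 → T2) → T2) → T2 → T2) → T3) → T3; W, C, E all held)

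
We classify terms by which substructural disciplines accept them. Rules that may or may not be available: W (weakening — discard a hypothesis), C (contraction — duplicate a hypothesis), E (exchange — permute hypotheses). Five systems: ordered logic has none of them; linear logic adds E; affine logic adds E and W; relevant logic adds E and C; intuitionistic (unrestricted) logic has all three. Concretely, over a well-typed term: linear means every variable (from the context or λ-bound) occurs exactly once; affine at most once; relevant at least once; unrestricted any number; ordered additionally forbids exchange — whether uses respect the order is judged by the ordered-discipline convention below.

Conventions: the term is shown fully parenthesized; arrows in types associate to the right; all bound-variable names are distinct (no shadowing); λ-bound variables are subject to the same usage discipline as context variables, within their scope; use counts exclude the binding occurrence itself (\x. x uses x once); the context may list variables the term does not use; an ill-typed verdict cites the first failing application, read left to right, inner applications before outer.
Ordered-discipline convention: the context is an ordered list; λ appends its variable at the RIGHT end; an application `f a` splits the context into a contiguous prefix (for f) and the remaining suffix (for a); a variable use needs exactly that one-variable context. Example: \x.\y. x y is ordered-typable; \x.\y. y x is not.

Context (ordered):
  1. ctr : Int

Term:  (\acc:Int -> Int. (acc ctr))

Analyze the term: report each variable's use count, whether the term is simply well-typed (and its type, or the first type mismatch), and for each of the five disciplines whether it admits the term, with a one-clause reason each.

counts: ctr: 1×; acc (bound): 1×
uses in reading order: acc, ctr
typing: the term checks, with type (Int -> Int) -> Int
ordered: ✗ — no ordered split (uses run acc, ctr)
linear: ✓ — each of ctr, acc used exactly once
affine: ✓ — none of ctr, acc used more than once
relevant: ✓ — ctr, acc: all used, weakening unneeded
unrestricted: ✓ — typability at (Int -> Int) -> Int is all that's needed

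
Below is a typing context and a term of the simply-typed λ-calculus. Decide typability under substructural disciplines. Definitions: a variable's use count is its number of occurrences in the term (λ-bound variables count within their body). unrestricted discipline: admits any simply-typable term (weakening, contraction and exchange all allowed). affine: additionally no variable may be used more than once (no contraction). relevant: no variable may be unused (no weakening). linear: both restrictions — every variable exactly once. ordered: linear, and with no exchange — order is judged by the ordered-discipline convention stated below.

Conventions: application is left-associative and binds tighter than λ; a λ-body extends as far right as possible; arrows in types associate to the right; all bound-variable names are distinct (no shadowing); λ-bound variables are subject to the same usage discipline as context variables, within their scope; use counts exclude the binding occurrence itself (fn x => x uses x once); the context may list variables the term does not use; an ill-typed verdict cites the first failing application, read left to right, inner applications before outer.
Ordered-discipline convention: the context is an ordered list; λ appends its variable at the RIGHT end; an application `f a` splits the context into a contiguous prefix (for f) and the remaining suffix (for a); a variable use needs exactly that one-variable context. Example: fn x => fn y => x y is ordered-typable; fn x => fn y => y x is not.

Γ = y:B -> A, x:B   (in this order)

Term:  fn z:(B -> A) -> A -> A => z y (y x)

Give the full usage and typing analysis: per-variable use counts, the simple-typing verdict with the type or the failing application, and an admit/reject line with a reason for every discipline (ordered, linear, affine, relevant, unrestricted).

usage: y ×2, x ×1, z (bound) ×1
order of uses: z, y, y, x
typing: the term checks, with type ((B -> A) -> A -> A) -> A
ordered: ✗, needs contraction — y ×2
linear: ✗, needs contraction — y ×2
affine: ✗, needs contraction — y ×2
relevant: ✓, every one of y, x, z appears
unrestricted: ✓, typability at ((B -> A) -> A -> A) -> A is all that's needed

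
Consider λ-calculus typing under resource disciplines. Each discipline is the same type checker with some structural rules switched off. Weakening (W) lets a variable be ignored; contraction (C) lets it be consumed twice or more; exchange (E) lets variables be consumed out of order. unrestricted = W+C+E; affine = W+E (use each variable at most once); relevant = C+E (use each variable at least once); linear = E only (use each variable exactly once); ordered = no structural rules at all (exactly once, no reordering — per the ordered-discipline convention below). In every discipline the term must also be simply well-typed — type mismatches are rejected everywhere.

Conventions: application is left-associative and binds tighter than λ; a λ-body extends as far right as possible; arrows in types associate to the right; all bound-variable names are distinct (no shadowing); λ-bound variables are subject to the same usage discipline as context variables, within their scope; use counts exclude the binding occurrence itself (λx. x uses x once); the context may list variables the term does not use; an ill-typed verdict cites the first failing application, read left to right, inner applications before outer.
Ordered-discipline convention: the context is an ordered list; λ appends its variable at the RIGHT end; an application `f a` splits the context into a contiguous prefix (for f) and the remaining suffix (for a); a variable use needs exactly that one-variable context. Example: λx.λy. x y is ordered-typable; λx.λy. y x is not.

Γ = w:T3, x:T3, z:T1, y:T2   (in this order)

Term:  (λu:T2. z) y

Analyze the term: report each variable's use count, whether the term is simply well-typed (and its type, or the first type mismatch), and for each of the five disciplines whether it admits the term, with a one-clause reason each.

counts: w ×0, x ×0, z ×1, y ×1, u (bound) ×0
uses in reading order: z, y
typing: ✓ — T1
ordered: ✗ — unused: w, x, u — weakening required
linear: ✗ — unused: w, x, u — weakening required
affine: ✓ — no duplicate uses among w, x, z, y, u
relevant: ✗ — unused: w, x, u — weakening required
unrestricted: ✓ — simply typable at T1; W, C, E all held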